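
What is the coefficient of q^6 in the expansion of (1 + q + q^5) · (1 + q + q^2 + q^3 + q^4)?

1

(1 + q + q^5) has coefficients 1,1,0,0,0,1 for degrees 0…5.
(1 + q + q^2 + q^3 + q^4) has coefficients 1,1,1,1,1,0,0 for degrees 0…6.
[q^6] = 1·0 + 1·0 + 1·1 = 1.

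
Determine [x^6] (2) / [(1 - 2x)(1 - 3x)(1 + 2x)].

Partial fractions give a closed form: a_n = (-2)·2^n + (18/5)·3^n + (2/5)·(-2)^n.
At n = 6: a_6 = 2522.

2522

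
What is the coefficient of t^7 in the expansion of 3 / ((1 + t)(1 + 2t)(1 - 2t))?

The denominator gives the recurrence a_n = −a_(n−1) + 4a_(n−2) + 4a_(n−3) for n ≥ 3; the numerator fixes a_0 = 3, a_1 = -3, a_2 = 15.
Iterating: 3, -3, 15, -15, 63, -63, 255, -255, so a_7 = -255.

-255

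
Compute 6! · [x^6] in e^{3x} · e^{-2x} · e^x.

64

The EGF product rule gives c_6 = Σ_{k_1+k_2+k_3=6} C(6; k_1,k_2,k_3) · ∏ g_i(k_i), where e^{3x} gives (3)^k; e^{-2x} gives (-2)^k; e^x gives (1)^k.
g_1(k) for k = 0…6: 1, 3, 9, 27, 81, 243, 729.
g_2(k) for k = 0…6: 1, -2, 4, -8, 16, -32, 64.
g_3(k) for k = 0…6: 1, 1, 1, 1, 1, 1, 1.
First combine the last two factors: h(k) = Σ_j C(k,j)·g_2(j)·g_3(k−j) for k = 0…6: 1, -1, 1, -1, 1, -1, 1.
c_6 = Σ_k C(6,k)·g_1(k)·h(6−k) = 1·1·1 + 6·3·(-1) + 15·9·1 + 20·27·(-1) + 15·81·1 + 6·243·(-1) + 1·729·1 = 1 − 18 + 135 − 540 + 1215 − 1458 + 729 = 64.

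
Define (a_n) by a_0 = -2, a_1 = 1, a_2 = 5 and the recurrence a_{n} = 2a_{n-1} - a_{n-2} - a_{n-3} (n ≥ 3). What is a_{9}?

-113

The ordinary generating function has denominator 1 - 2y + y^2 + y^3.
Iterating the recurrence: a_0,…,a_{9} = -2, 1, 5, 11, 16, 16, 5, -22, -65, -113.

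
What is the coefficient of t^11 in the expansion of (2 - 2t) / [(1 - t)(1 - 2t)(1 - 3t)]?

The denominator gives the recurrence a_n = 6a_(n−1) − 11a_(n−2) + 6a_(n−3) for n ≥ 3; the numerator fixes a_0 = 2, a_1 = 10, a_2 = 38.
Iterating: 2, 10, 38, 130, 422, 1330, 4118, 12610, 38342, 116050, 350198, 1054690, so a_11 = 1054690.

1054690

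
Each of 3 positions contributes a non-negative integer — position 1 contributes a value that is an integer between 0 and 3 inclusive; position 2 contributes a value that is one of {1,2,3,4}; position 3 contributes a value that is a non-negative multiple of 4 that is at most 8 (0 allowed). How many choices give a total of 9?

4

The generating function for the choices is (1 + z + z² + z³)·(z + z² + z³ + z⁴)·(1 + z⁴ + z⁸); the count is [z⁹].
(1 + z + z² + z³) has coefficients 1,1,1,1 for degrees 0…3.
(z + z² + z³ + z⁴) has coefficients 0,1,1,1,1,0,0,0,0,0 for degrees 0…9.
Finally multiplying by (1 + z⁴ + z⁸), the product of all factors after the first has coefficients 0,1,1,1,1,1,1,1,1,1 for degrees 0…9.
[z⁹] = 1·1 + 1·1 + 1·1 + 1·1 = 4.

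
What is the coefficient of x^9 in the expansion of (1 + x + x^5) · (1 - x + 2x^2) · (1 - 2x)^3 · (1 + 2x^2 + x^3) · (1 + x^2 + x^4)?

(1 + x + x^5) has coefficients 1,1,0,0,0,1 for degrees 0…5.
(1 - x + 2x^2) has coefficients 1,-1,2,0,0,0,0,0,0,0 for degrees 0…9.
Multiplying by (1 - 2x)^3 gives running coefficients 1,-7,20,-32,32,-16,0,0,0,0 for degrees 0…9.
Multiplying by (1 + 2x^2 + x^3) gives running coefficients 1,-7,22,-45,65,-60,32,0,-16,0 for degrees 0…9.
Finally multiplying by (1 + x^2 + x^4), the product of all factors after the first has coefficients 1,-7,23,-52,88,-112,119,-105,81,-60 for degrees 0…9.
[x^9] = 1·(-60) + 1·81 + 1·88 = 109.

109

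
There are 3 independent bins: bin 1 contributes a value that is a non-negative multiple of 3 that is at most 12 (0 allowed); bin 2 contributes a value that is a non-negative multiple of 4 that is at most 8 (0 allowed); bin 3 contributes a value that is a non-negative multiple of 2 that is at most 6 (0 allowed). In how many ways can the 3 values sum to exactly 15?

The generating function for the choices is (1 + x³ + x⁶ + x⁹ + x¹²)·(1 + x⁴ + x⁸)·(1 + x² + x⁴ + x⁶); the count is [x¹⁵].
(1 + x³ + x⁶ + x⁹ + x¹²) has coefficients 1,0,0,1,0,0,1,0,0,1,0,0,1 for degrees 0…12.
(1 + x⁴ + x⁸) has coefficients 1,0,0,0,1,0,0,0,1,0,0,0,0,0,0,0 for degrees 0…15.
Finally multiplying by (1 + x² + x⁴ + x⁶), the product of all factors after the first has coefficients 1,0,1,0,2,0,2,0,2,0,2,0,1,0,1,0 for degrees 0…15.
[x¹⁵] = 1·0 + 1·1 + 1·0 + 1·2 + 1·0 = 3.

3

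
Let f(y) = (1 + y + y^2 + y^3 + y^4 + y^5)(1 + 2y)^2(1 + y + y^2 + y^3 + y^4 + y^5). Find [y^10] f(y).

(1 + y + y^2 + y^3 + y^4 + y^5) has coefficients 1,1,1,1,1,1 for degrees 0…5.
(1 + 2y)^2 has coefficients 1,4,4,0,0,0,0,0,0,0,0 for degrees 0…10.
Finally multiplying by (1 + y + y^2 + y^3 + y^4 + y^5), the product of all factors after the first has coefficients 1,5,9,9,9,9,8,4,0,0,0 for degrees 0…10.
[y^10] = 1·0 + 1·0 + 1·0 + 1·4 + 1·8 + 1·9 = 21.

21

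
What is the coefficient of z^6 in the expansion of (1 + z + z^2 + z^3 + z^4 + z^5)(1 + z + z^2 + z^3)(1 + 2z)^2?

35

(1 + z + z^2 + z^3 + z^4 + z^5) has coefficients 1,1,1,1,1,1 for degrees 0…5.
(1 + z + z^2 + z^3) has coefficients 1,1,1,1,0,0,0 for degrees 0…6.
Finally multiplying by (1 + 2z)^2, the product of all factors after the first has coefficients 1,5,9,9,8,4,0 for degrees 0…6.
[z^6] = 1·0 + 1·4 + 1·8 + 1·9 + 1·9 + 1·5 = 35.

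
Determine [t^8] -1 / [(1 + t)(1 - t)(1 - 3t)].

-7381

The denominator gives the recurrence a_n = 3a_(n−1) + a_(n−2) − 3a_(n−3) for n ≥ 3; the numerator fixes a_0 = -1, a_1 = -3, a_2 = -10.
Iterating: -1, -3, -10, -30, -91, -273, -820, -2460, -7381, so a_8 = -7381.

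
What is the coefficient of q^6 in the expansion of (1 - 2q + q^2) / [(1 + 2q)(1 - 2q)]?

The denominator gives the recurrence a_n = 4a_(n−2) for n ≥ 3; the numerator fixes a_0 = 1, a_1 = -2, a_2 = 5.
Iterating: 1, -2, 5, -8, 20, -32, 80, so a_6 = 80.

80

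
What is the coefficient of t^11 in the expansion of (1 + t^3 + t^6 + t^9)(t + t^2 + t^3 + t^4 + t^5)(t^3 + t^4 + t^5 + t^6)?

(1 + t^3 + t^6 + t^9) has coefficients 1,0,0,1,0,0,1,0,0,1 for degrees 0…9.
(t + t^2 + t^3 + t^4 + t^5) has coefficients 0,1,1,1,1,1,0,0,0,0,0,0 for degrees 0…11.
Finally multiplying by (t^3 + t^4 + t^5 + t^6), the product of all factors after the first has coefficients 0,0,0,0,1,2,3,4,4,3,2,1 for degrees 0…11.
[t^11] = 1·1 + 1·4 + 1·2 + 1·0 = 7.

7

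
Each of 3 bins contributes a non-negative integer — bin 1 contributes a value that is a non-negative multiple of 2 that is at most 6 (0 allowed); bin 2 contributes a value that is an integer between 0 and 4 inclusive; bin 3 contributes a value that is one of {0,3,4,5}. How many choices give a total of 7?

9

The generating function for the choices is (1 + t² + t⁴ + t⁶)·(1 + t + t² + t³ + t⁴)·(1 + t³ + t⁴ + t⁵); the count is [t⁷].
(1 + t² + t⁴ + t⁶) has coefficients 1,0,1,0,1,0,1 for degrees 0…6.
(1 + t + t² + t³ + t⁴) has coefficients 1,1,1,1,1,0,0,0 for degrees 0…7.
Finally multiplying by (1 + t³ + t⁴ + t⁵), the product of all factors after the first has coefficients 1,1,1,2,3,3,3,3 for degrees 0…7.
[t⁷] = 1·3 + 1·3 + 1·2 + 1·1 = 9.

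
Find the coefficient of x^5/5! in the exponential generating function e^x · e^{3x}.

The EGF product rule gives c_5 = Σ_{k_1+k_2=5} C(5; k_1,k_2) · ∏ g_i(k_i), where e^x gives (1)^k; e^{3x} gives (3)^k.
g_1(k) for k = 0…5: 1, 1, 1, 1, 1, 1.
g_2(k) for k = 0…5: 1, 3, 9, 27, 81, 243.
c_5 = Σ_k C(5,k)·g_1(k)·g_2(5−k) = 1·1·243 + 5·1·81 + 10·1·27 + 10·1·9 + 5·1·3 + 1·1·1 = 243 + 405 + 270 + 90 + 15 + 1 = 1024.

1024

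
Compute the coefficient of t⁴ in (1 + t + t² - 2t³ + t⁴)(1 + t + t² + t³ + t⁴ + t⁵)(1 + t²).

(1 + t + t² - 2t³ + t⁴) has coefficients 1,1,1,-2,1 for degrees 0…4.
(1 + t + t² + t³ + t⁴ + t⁵) has coefficients 1,1,1,1,1 for degrees 0…4.
Finally multiplying by (1 + t²), the product of all factors after the first has coefficients 1,1,2,2,2 for degrees 0…4.
[t⁴] = 1·2 + 1·2 + 1·2 − 2·1 + 1·1 = 5.

5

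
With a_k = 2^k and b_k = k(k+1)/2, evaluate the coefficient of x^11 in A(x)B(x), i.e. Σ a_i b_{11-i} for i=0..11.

8100

Write out a_i and b_{11-i} for i = 0,…,11 and sum the products.
Σ = 1·66 + 2·55 + 4·45 + 8·36 + 16·28 + 32·21 + 64·15 + 128·10 + 256·6 + 512·3 + 1024·1 + 2048·0 = 8100.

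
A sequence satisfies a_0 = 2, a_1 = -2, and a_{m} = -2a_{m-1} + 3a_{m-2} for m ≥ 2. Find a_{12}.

The ordinary generating function has denominator 1 + 2z - 3z^2.
Iterating the recurrence: a_0,…,a_{12} = 2, -2, 10, -26, 82, -242, 730, -2186, 6562, -19682, 59050, -177146, 531442.

531442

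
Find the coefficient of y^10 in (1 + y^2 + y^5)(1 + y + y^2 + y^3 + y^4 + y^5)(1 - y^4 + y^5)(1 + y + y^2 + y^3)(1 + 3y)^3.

419

(1 + y^2 + y^5) has coefficients 1,0,1,0,0,1 for degrees 0…5.
(1 + y + y^2 + y^3 + y^4 + y^5) has coefficients 1,1,1,1,1,1,0,0,0,0,0 for degrees 0…10.
Multiplying by (1 - y^4 + y^5) gives running coefficients 1,1,1,1,0,1,0,0,0,0,1 for degrees 0…10.
Multiplying by (1 + y + y^2 + y^3) gives running coefficients 1,2,3,4,3,3,2,1,1,0,1 for degrees 0…10.
Finally multiplying by (1 + 3y)^3, the product of all factors after the first has coefficients 1,11,48,112,174,219,218,181,145,90,55 for degrees 0…10.
[y^10] = 1·55 + 1·145 + 1·219 = 419.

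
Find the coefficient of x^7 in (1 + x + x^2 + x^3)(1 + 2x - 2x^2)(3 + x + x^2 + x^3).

(1 + x + x^2 + x^3) has coefficients 1,1,1,1 for degrees 0…3.
(1 + 2x - 2x^2) has coefficients 1,2,-2,0,0,0,0,0 for degrees 0…7.
Finally multiplying by (3 + x + x^2 + x^3), the product of all factors after the first has coefficients 3,7,-3,1,0,-2,0,0 for degrees 0…7.
[x^7] = 1·0 + 1·0 + 1·(-2) + 1·0 = -2.

-2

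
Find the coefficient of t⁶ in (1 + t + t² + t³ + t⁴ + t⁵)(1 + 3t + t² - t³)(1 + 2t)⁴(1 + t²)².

1000

(1 + t + t² + t³ + t⁴ + t⁵) has coefficients 1,1,1,1,1,1 for degrees 0…5.
(1 + 3t + t² - t³) has coefficients 1,3,1,-1,0,0,0 for degrees 0…6.
Multiplying by (1 + 2t)⁴ gives running coefficients 1,11,49,111,128,56,-16 for degrees 0…6.
Finally multiplying by (1 + t²)², the product of all factors after the first has coefficients 1,11,51,133,227,289,289 for degrees 0…6.
[t⁶] = 1·289 + 1·289 + 1·227 + 1·133 + 1·51 + 1·11 = 1000.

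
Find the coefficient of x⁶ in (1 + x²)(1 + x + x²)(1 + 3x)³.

54

(1 + x²) has coefficients 1,0,1 for degrees 0…2.
(1 + x + x²) has coefficients 1,1,1,0,0,0,0 for degrees 0…6.
Finally multiplying by (1 + 3x)³, the product of all factors after the first has coefficients 1,10,37,63,54,27,0 for degrees 0…6.
[x⁶] = 1·0 + 1·54 = 54.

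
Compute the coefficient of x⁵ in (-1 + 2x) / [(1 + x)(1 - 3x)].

-60

Partial fractions give a closed form: a_n = (-3/4)·(-1)^n + (-1/4)·3^n.
At n = 5: a_5 = -60.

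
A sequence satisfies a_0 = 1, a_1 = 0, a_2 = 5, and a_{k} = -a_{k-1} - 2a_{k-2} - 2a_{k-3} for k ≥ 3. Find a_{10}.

The ordinary generating function has denominator 1 + t + 2t^2 + 2t^3.
Iterating the recurrence: a_0,…,a_{10} = 1, 0, 5, -7, -3, 7, 13, -21, -19, 35, 45.

45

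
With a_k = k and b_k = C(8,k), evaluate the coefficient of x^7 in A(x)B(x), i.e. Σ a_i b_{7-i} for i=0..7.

769

Write out a_i and b_{7-i} for i = 0,…,7 and sum the products.
Σ = 0·8 + 1·28 + 2·56 + 3·70 + 4·56 + 5·28 + 6·8 + 7·1 = 769.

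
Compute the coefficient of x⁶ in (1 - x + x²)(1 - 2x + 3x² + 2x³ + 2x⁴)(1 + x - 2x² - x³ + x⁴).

(1 - x + x²) has coefficients 1,-1,1 for degrees 0…2.
(1 - 2x + 3x² + 2x³ + 2x⁴) has coefficients 1,-2,3,2,2,0,0 for degrees 0…6.
Finally multiplying by (1 + x - 2x² - x³ + x⁴), the product of all factors after the first has coefficients 1,-1,-1,8,1,-7,-3 for degrees 0…6.
[x⁶] = 1·(-3) − 1·(-7) + 1·1 = 5.

5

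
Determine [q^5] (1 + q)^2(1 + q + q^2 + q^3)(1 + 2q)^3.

(1 + q)^2 has coefficients 1,2,1 for degrees 0…2.
(1 + q + q^2 + q^3) has coefficients 1,1,1,1,0,0 for degrees 0…5.
Finally multiplying by (1 + 2q)^3, the product of all factors after the first has coefficients 1,7,19,27,26,20 for degrees 0…5.
[q^5] = 1·20 + 2·26 + 1·27 = 99.

99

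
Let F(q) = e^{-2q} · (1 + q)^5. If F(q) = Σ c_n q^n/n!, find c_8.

The EGF product rule gives c_8 = Σ_{k_1+k_2=8} C(8; k_1,k_2) · ∏ g_i(k_i), where e^{-2q} gives (-2)^k; (1+q)^5 gives the falling factorial (5)_k.
g_1(k) for k = 0…8: 1, -2, 4, -8, 16, -32, 64, -128, 256.
g_2(k) for k = 0…8: 1, 5, 20, 60, 120, 120, 0, 0, 0.
c_8 = Σ_k C(8,k)·g_1(k)·g_2(8−k) = 56·(-8)·120 + 70·16·120 + 56·(-32)·60 + 28·64·20 + 8·(-128)·5 + 1·256·1 = −53760 + 134400 − 107520 + 35840 − 5120 + 256 = 4096.

4096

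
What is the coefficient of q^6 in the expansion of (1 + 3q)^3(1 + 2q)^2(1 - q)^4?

247

(1 + 3q)^3 has coefficients 1,9,27,27 for degrees 0…3.
(1 + 2q)^2 has coefficients 1,4,4,0,0,0,0 for degrees 0…6.
Finally multiplying by (1 - q)^4, the product of all factors after the first has coefficients 1,0,-6,4,9,-12,4 for degrees 0…6.
[q^6] = 1·4 + 9·(-12) + 27·9 + 27·4 = 247.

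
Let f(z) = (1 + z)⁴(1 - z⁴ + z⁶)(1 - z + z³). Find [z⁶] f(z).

3

(1 + z)⁴ has coefficients 1,4,6,4,1 for degrees 0…4.
(1 - z⁴ + z⁶) has coefficients 1,0,0,0,-1,0,1 for degrees 0…6.
Finally multiplying by (1 - z + z³), the product of all factors after the first has coefficients 1,-1,0,1,-1,1,1 for degrees 0…6.
[z⁶] = 1·1 + 4·1 + 6·(-1) + 4·1 + 1·0 = 3.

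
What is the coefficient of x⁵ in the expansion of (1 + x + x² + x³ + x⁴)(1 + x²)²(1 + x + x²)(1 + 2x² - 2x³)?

(1 + x + x² + x³ + x⁴) has coefficients 1,1,1,1,1 for degrees 0…4.
(1 + x²)² has coefficients 1,0,2,0,1,0 for degrees 0…5.
Multiplying by (1 + x + x²) gives running coefficients 1,1,3,2,3,1 for degrees 0…5.
Finally multiplying by (1 + 2x² - 2x³), the product of all factors after the first has coefficients 1,1,5,2,7,-1 for degrees 0…5.
[x⁵] = 1·(-1) + 1·7 + 1·2 + 1·5 + 1·1 = 14.

14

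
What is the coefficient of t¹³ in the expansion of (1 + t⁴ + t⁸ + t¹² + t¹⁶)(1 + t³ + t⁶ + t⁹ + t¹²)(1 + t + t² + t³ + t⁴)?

6

(1 + t⁴ + t⁸ + t¹² + t¹⁶) has coefficients 1,0,0,0,1,0,0,0,1,0,0,0,1,0 for degrees 0…13.
(1 + t³ + t⁶ + t⁹ + t¹²) has coefficients 1,0,0,1,0,0,1,0,0,1,0,0,1,0 for degrees 0…13.
Finally multiplying by (1 + t + t² + t³ + t⁴), the product of all factors after the first has coefficients 1,1,1,2,2,1,2,2,1,2,2,1,2,2 for degrees 0…13.
[t¹³] = 1·2 + 1·2 + 1·1 + 1·1 = 6.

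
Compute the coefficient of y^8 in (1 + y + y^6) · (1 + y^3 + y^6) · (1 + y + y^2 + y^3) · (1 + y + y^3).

9

(1 + y + y^6) has coefficients 1,1,0,0,0,0,1 for degrees 0…6.
(1 + y^3 + y^6) has coefficients 1,0,0,1,0,0,1,0,0 for degrees 0…8.
Multiplying by (1 + y + y^2 + y^3) gives running coefficients 1,1,1,2,1,1,2,1,1 for degrees 0…8.
Finally multiplying by (1 + y + y^3), the product of all factors after the first has coefficients 1,2,2,4,4,3,5,4,3 for degrees 0…8.
[y^8] = 1·3 + 1·4 + 1·2 = 9.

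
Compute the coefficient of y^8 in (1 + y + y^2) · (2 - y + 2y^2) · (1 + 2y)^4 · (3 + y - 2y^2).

(1 + y + y^2) has coefficients 1,1,1 for degrees 0…2.
(2 - y + 2y^2) has coefficients 2,-1,2,0,0,0,0,0,0 for degrees 0…8.
Multiplying by (1 + 2y)^4 gives running coefficients 2,15,42,56,48,48,32,0,0 for degrees 0…8.
Finally multiplying by (3 + y - 2y^2), the product of all factors after the first has coefficients 6,47,137,180,116,80,48,-64,-64 for degrees 0…8.
[y^8] = 1·(-64) + 1·(-64) + 1·48 = -80.

-80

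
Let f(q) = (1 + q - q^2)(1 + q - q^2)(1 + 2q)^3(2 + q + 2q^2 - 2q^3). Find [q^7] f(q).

-26

(1 + q - q^2) has coefficients 1,1,-1 for degrees 0…2.
(1 + q - q^2) has coefficients 1,1,-1,0,0,0,0,0 for degrees 0…7.
Multiplying by (1 + 2q)^3 gives running coefficients 1,7,17,14,-4,-8,0,0 for degrees 0…7.
Finally multiplying by (2 + q + 2q^2 - 2q^3), the product of all factors after the first has coefficients 2,15,43,57,26,-26,-44,-8 for degrees 0…7.
[q^7] = 1·(-8) + 1·(-44) − 1·(-26) = -26.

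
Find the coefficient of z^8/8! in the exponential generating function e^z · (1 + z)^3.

529

The EGF product rule gives c_8 = Σ_{k_1+k_2=8} C(8; k_1,k_2) · ∏ g_i(k_i), where e^z gives (1)^k; (1+z)^3 gives the falling factorial (3)_k.
g_1(k) for k = 0…8: 1, 1, 1, 1, 1, 1, 1, 1, 1.
g_2(k) for k = 0…8: 1, 3, 6, 6, 0, 0, 0, 0, 0.
c_8 = Σ_k C(8,k)·g_1(k)·g_2(8−k) = 56·1·6 + 28·1·6 + 8·1·3 + 1·1·1 = 336 + 168 + 24 + 1 = 529.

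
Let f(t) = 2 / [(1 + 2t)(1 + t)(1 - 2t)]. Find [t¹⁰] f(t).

2730

Partial fractions give a closed form: a_n = (2)·(-2)^n + (-2/3)·(-1)^n + (2/3)·2^n.
At n = 10: a_10 = 2730.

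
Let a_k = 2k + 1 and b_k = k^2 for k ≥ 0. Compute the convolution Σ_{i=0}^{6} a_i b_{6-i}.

301

The convolution is the t^6 coefficient of A(t)B(t).
Σ = 1·36 + 3·25 + 5·16 + 7·9 + 9·4 + 11·1 + 13·0 = 301.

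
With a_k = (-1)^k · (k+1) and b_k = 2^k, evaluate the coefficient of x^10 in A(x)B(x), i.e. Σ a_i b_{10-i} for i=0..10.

459

The convolution is the t^10 coefficient of A(t)B(t).
Σ = 1·1024 − 2·512 + 3·256 − 4·128 + 5·64 − 6·32 + 7·16 − 8·8 + 9·4 − 10·2 + 11·1 = 459.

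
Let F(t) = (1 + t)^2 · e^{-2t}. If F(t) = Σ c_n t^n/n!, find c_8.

The EGF product rule gives c_8 = Σ_{k_1+k_2=8} C(8; k_1,k_2) · ∏ g_i(k_i), where (1+t)^2 gives the falling factorial (2)_k; e^{-2t} gives (-2)^k.
g_1(k) for k = 0…8: 1, 2, 2, 0, 0, 0, 0, 0, 0.
g_2(k) for k = 0…8: 1, -2, 4, -8, 16, -32, 64, -128, 256.
c_8 = Σ_k C(8,k)·g_1(k)·g_2(8−k) = 1·1·256 + 8·2·(-128) + 28·2·64 = 256 − 2048 + 3584 = 1792.

1792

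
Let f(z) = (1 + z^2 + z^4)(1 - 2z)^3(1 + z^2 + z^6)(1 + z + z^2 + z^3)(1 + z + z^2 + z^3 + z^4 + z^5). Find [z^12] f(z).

-29

(1 + z^2 + z^4) has coefficients 1,0,1,0,1 for degrees 0…4.
(1 - 2z)^3 has coefficients 1,-6,12,-8,0,0,0,0,0,0,0,0,0 for degrees 0…12.
Multiplying by (1 + z^2 + z^6) gives running coefficients 1,-6,13,-14,12,-8,1,-6,12,-8,0,0,0 for degrees 0…12.
Multiplying by (1 + z + z^2 + z^3) gives running coefficients 1,-5,8,-6,5,3,-9,-1,-1,-1,-2,4,-8 for degrees 0…12.
Finally multiplying by (1 + z + z^2 + z^3 + z^4 + z^5), the product of all factors after the first has coefficients 1,-4,4,-2,3,6,-4,0,-9,-4,-11,-10,-9 for degrees 0…12.
[z^12] = 1·(-9) + 1·(-11) + 1·(-9) = -29.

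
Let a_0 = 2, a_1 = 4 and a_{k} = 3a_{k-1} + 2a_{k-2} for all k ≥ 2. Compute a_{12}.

The ordinary generating function has denominator 1 - 3t - 2t^2.
Iterating the recurrence: a_0,…,a_{12} = 2, 4, 16, 56, 200, 712, 2536, 9032, 32168, 114568, 408040, 1453256, 5175848.

5175848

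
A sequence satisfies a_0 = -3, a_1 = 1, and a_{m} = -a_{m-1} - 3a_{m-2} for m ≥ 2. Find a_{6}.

The ordinary generating function has denominator 1 + t + 3t^2.
Iterating the recurrence: a_0,…,a_{6} = -3, 1, 8, -11, -13, 46, -7.

-7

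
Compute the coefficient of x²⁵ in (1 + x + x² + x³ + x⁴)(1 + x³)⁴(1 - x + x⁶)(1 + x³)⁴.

84

(1 + x + x² + x³ + x⁴) has coefficients 1,1,1,1,1 for degrees 0…4.
(1 + x³)⁴ has coefficients 1,0,0,4,0,0,6,0,0,4,0,0,1,0,0,0,0,0,0,0,0,0,0,0,0,0 for degrees 0…25.
Multiplying by (1 - x + x⁶) gives running coefficients 1,-1,0,4,-4,0,7,-6,0,8,-4,0,7,-1,0,4,0,0,1,0,0,0,0,0,0,0 for degrees 0…25.
Finally multiplying by (1 + x³)⁴, the product of all factors after the first has coefficients 1,-1,0,8,-8,0,29,-28,0,64,-56,0,98,-70,0,112,-56,0,98,-28,0,64,-8,0,29,-1 for degrees 0…25.
[x²⁵] = 1·(-1) + 1·29 + 1·0 + 1·(-8) + 1·64 = 84.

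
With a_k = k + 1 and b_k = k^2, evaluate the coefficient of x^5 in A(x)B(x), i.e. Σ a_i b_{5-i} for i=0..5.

Write out a_i and b_{5-i} for i = 0,…,5 and sum the products.
Σ = 1·25 + 2·16 + 3·9 + 4·4 + 5·1 + 6·0 = 105.

105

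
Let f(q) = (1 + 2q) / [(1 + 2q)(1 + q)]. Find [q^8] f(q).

1

The denominator gives the recurrence a_n = −3a_(n−1) − 2a_(n−2) for n ≥ 2; the numerator fixes a_0 = 1, a_1 = -1.
Iterating: 1, -1, 1, -1, 1, -1, 1, -1, 1, so a_8 = 1.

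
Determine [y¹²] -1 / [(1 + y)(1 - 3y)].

-398581

Partial fractions give a closed form: a_n = (-1/4)·(-1)^n + (-3/4)·3^n.
At n = 12: a_12 = -398581.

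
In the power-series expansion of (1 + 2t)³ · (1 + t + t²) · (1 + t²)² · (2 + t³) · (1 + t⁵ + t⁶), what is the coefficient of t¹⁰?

(1 + 2t)³ has coefficients 1,6,12,8 for degrees 0…3.
(1 + t + t²) has coefficients 1,1,1,0,0,0,0,0,0,0,0 for degrees 0…10.
Multiplying by (1 + t²)² gives running coefficients 1,1,3,2,3,1,1,0,0,0,0 for degrees 0…10.
Multiplying by (2 + t³) gives running coefficients 2,2,6,5,7,5,4,3,1,1,0 for degrees 0…10.
Finally multiplying by (1 + t⁵ + t⁶), the product of all factors after the first has coefficients 2,2,6,5,7,7,8,11,12,13,12 for degrees 0…10.
[t¹⁰] = 1·12 + 6·13 + 12·12 + 8·11 = 322.

322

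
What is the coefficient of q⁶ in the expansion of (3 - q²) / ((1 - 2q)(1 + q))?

118

The denominator gives the recurrence a_n = a_(n−1) + 2a_(n−2) for n ≥ 3; the numerator fixes a_0 = 3, a_1 = 3, a_2 = 8.
Iterating: 3, 3, 8, 14, 30, 58, 118, so a_6 = 118.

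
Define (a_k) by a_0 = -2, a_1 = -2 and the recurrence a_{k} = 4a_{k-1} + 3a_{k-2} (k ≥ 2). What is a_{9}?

-627074

The ordinary generating function has denominator 1 - 4t - 3t^2.
Iterating the recurrence: a_0,…,a_{9} = -2, -2, -14, -62, -290, -1346, -6254, -29054, -134978, -627074.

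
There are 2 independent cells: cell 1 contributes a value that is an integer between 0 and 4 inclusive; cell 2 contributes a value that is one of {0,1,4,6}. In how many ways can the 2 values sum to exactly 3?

2

The generating function for the choices is (1 + t + t^2 + t^3 + t^4)·(1 + t + t^4 + t^6); the count is [t^3].
(1 + t + t^2 + t^3 + t^4) has coefficients 1,1,1,1 for degrees 0…3.
(1 + t + t^4 + t^6) has coefficients 1,1,0,0 for degrees 0…3.
[t^3] = 1·0 + 1·0 + 1·1 + 1·1 = 2.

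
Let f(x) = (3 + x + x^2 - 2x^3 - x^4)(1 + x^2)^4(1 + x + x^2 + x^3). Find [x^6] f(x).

(3 + x + x^2 - 2x^3 - x^4) has coefficients 3,1,1,-2,-1 for degrees 0…4.
(1 + x^2)^4 has coefficients 1,0,4,0,6,0,4 for degrees 0…6.
Finally multiplying by (1 + x + x^2 + x^3), the product of all factors after the first has coefficients 1,1,5,5,10,10,10 for degrees 0…6.
[x^6] = 3·10 + 1·10 + 1·10 − 2·5 − 1·5 = 35.

35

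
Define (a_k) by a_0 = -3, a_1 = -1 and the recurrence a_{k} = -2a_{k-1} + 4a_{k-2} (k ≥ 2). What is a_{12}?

The ordinary generating function has denominator 1 + 2z - 4z^2.
Iterating the recurrence: a_0,…,a_{12} = -3, -1, -10, 16, -72, 208, -704, 2240, -7296, 23552, -76288, 246784, -798720.

-798720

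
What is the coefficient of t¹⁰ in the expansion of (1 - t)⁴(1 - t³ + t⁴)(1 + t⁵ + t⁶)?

(1 - t)⁴ has coefficients 1,-4,6,-4,1 for degrees 0…4.
(1 - t³ + t⁴) has coefficients 1,0,0,-1,1,0,0,0,0,0,0 for degrees 0…10.
Finally multiplying by (1 + t⁵ + t⁶), the product of all factors after the first has coefficients 1,0,0,-1,1,1,1,0,-1,0,1 for degrees 0…10.
[t¹⁰] = 1·1 − 4·0 + 6·(-1) − 4·0 + 1·1 = -4.

-4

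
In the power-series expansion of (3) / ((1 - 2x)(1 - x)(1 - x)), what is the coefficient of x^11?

24534

The denominator gives the recurrence a_n = 4a_(n−1) − 5a_(n−2) + 2a_(n−3) for n ≥ 3; the numerator fixes a_0 = 3, a_1 = 12, a_2 = 33.
Iterating: 3, 12, 33, 78, 171, 360, 741, 1506, 3039, 6108, 12249, 24534, so a_11 = 24534.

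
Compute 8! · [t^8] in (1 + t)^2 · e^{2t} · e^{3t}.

2515625

The EGF product rule gives c_8 = Σ_{k_1+k_2+k_3=8} C(8; k_1,k_2,k_3) · ∏ g_i(k_i), where (1+t)^2 gives the falling factorial (2)_k; e^{2t} gives (2)^k; e^{3t} gives (3)^k.
g_1(k) for k = 0…8: 1, 2, 2, 0, 0, 0, 0, 0, 0.
g_2(k) for k = 0…8: 1, 2, 4, 8, 16, 32, 64, 128, 256.
g_3(k) for k = 0…8: 1, 3, 9, 27, 81, 243, 729, 2187, 6561.
First combine the last two factors: h(k) = Σ_j C(k,j)·g_2(j)·g_3(k−j) for k = 0…8: 1, 5, 25, 125, 625, 3125, 15625, 78125, 390625.
c_8 = Σ_k C(8,k)·g_1(k)·h(8−k) = 1·1·390625 + 8·2·78125 + 28·2·15625 = 390625 + 1250000 + 875000 = 2515625.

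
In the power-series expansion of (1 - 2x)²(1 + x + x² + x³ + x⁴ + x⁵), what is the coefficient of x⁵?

(1 - 2x)² has coefficients 1,-4,4 for degrees 0…2.
(1 + x + x² + x³ + x⁴ + x⁵) has coefficients 1,1,1,1,1,1 for degrees 0…5.
[x⁵] = 1·1 − 4·1 + 4·1 = 1.

1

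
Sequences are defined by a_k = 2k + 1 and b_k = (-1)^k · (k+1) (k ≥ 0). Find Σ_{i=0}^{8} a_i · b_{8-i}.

5

The convolution is the t^8 coefficient of A(t)B(t).
Σ = 1·9 + 3·(-8) + 5·7 + 7·(-6) + 9·5 + 11·(-4) + 13·3 + 15·(-2) + 17·1 = 5.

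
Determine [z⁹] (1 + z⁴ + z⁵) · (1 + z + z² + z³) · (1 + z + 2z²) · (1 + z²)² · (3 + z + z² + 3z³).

177

(1 + z⁴ + z⁵) has coefficients 1,0,0,0,1,1 for degrees 0…5.
(1 + z + z² + z³) has coefficients 1,1,1,1,0,0,0,0,0,0 for degrees 0…9.
Multiplying by (1 + z + 2z²) gives running coefficients 1,2,4,4,3,2,0,0,0,0 for degrees 0…9.
Multiplying by (1 + z²)² gives running coefficients 1,2,6,8,12,12,10,8,3,2 for degrees 0…9.
Finally multiplying by (3 + z + z² + 3z³), the product of all factors after the first has coefficients 3,7,21,35,56,74,78,82,63,47 for degrees 0…9.
[z⁹] = 1·47 + 1·74 + 1·56 = 177.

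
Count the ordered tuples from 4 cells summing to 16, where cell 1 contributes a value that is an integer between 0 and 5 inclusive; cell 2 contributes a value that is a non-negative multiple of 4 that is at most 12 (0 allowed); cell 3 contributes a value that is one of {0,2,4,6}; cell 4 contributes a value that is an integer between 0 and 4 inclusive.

29

The generating function for the choices is (1 + t + t^2 + t^3 + t^4 + t^5)·(1 + t^4 + t^8 + t^12)·(1 + t^2 + t^4 + t^6)·(1 + t + t^2 + t^3 + t^4); the count is [t^16].
(1 + t + t^2 + t^3 + t^4 + t^5) has coefficients 1,1,1,1,1,1 for degrees 0…5.
(1 + t^4 + t^8 + t^12) has coefficients 1,0,0,0,1,0,0,0,1,0,0,0,1,0,0,0,0 for degrees 0…16.
Multiplying by (1 + t^2 + t^4 + t^6) gives running coefficients 1,0,1,0,2,0,2,0,2,0,2,0,2,0,2,0,1 for degrees 0…16.
Finally multiplying by (1 + t + t^2 + t^3 + t^4), the product of all factors after the first has coefficients 1,1,2,2,4,3,5,4,6,4,6,4,6,4,6,4,5 for degrees 0…16.
[t^16] = 1·5 + 1·4 + 1·6 + 1·4 + 1·6 + 1·4 = 29.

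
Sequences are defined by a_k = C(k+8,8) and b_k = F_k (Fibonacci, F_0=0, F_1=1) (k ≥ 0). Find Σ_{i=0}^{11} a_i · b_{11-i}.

This is [x^11] in the product of the two ordinary generating functions.
Σ = 1·89 + 9·55 + 45·34 + 165·21 + 495·13 + 1287·8 + 3003·5 + 6435·3 + 12870·2 + 24310·1 + 43758·1 + 75582·0 = 150438.

150438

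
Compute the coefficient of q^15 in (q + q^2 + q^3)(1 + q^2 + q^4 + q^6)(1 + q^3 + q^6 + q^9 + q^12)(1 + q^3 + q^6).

12

(q + q^2 + q^3) has coefficients 0,1,1,1 for degrees 0…3.
(1 + q^2 + q^4 + q^6) has coefficients 1,0,1,0,1,0,1,0,0,0,0,0,0,0,0,0 for degrees 0…15.
Multiplying by (1 + q^3 + q^6 + q^9 + q^12) gives running coefficients 1,0,1,1,1,1,2,1,1,2,1,1,2,1,1,1 for degrees 0…15.
Finally multiplying by (1 + q^3 + q^6), the product of all factors after the first has coefficients 1,0,1,2,1,2,4,2,3,5,3,3,6,3,3,5 for degrees 0…15.
[q^15] = 1·3 + 1·3 + 1·6 = 12.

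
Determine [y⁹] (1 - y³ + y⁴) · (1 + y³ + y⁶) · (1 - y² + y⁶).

-2

(1 - y³ + y⁴) has coefficients 1,0,0,-1,1 for degrees 0…4.
(1 + y³ + y⁶) has coefficients 1,0,0,1,0,0,1,0,0,0 for degrees 0…9.
Finally multiplying by (1 - y² + y⁶), the product of all factors after the first has coefficients 1,0,-1,1,0,-1,2,0,-1,1 for degrees 0…9.
[y⁹] = 1·1 − 1·2 + 1·(-1) = -2.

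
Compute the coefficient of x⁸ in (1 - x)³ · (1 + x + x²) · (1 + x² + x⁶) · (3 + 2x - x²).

(1 - x)³ has coefficients 1,-3,3,-1 for degrees 0…3.
(1 + x + x²) has coefficients 1,1,1,0,0,0,0,0,0 for degrees 0…8.
Multiplying by (1 + x² + x⁶) gives running coefficients 1,1,2,1,1,0,1,1,1 for degrees 0…8.
Finally multiplying by (3 + 2x - x²), the product of all factors after the first has coefficients 3,5,7,6,3,1,2,5,4 for degrees 0…8.
[x⁸] = 1·4 − 3·5 + 3·2 − 1·1 = -6.

-6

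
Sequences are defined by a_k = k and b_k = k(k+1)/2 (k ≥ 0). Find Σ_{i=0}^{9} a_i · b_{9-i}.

The convolution is the t^9 coefficient of A(t)B(t).
Σ = 0·45 + 1·36 + 2·28 + 3·21 + 4·15 + 5·10 + 6·6 + 7·3 + 8·1 + 9·0 = 330.

330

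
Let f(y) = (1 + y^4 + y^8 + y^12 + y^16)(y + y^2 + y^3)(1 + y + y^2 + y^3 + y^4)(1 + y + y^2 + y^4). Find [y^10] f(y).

15

(1 + y^4 + y^8 + y^12 + y^16) has coefficients 1,0,0,0,1,0,0,0,1,0,0 for degrees 0…10.
(y + y^2 + y^3) has coefficients 0,1,1,1,0,0,0,0,0,0,0 for degrees 0…10.
Multiplying by (1 + y + y^2 + y^3 + y^4) gives running coefficients 0,1,2,3,3,3,2,1,0,0,0 for degrees 0…10.
Finally multiplying by (1 + y + y^2 + y^4), the product of all factors after the first has coefficients 0,1,3,6,8,10,10,9,6,4,2 for degrees 0…10.
[y^10] = 1·2 + 1·10 + 1·3 = 15.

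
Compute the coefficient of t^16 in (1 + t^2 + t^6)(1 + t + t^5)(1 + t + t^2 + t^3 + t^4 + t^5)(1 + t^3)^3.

22

(1 + t^2 + t^6) has coefficients 1,0,1,0,0,0,1 for degrees 0…6.
(1 + t + t^5) has coefficients 1,1,0,0,0,1,0,0,0,0,0,0,0,0,0,0,0 for degrees 0…16.
Multiplying by (1 + t + t^2 + t^3 + t^4 + t^5) gives running coefficients 1,2,2,2,2,3,2,1,1,1,1,0,0,0,0,0,0 for degrees 0…16.
Finally multiplying by (1 + t^3)^3, the product of all factors after the first has coefficients 1,2,2,5,8,9,11,13,16,14,12,14,11,8,6,5,4 for degrees 0…16.
[t^16] = 1·4 + 1·6 + 1·12 = 22.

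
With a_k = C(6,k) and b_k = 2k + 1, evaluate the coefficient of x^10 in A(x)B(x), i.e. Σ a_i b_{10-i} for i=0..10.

960

This is [x^10] in the product of the two ordinary generating functions.
Σ = 1·21 + 6·19 + 15·17 + 20·15 + 15·13 + 6·11 + 1·9 + 0·7 + 0·5 + 0·3 + 0·1 = 960.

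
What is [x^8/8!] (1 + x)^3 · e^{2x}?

The EGF product rule gives c_8 = Σ_{k_1+k_2=8} C(8; k_1,k_2) · ∏ g_i(k_i), where (1+x)^3 gives the falling factorial (3)_k; e^{2x} gives (2)^k.
g_1(k) for k = 0…8: 1, 3, 6, 6, 0, 0, 0, 0, 0.
g_2(k) for k = 0…8: 1, 2, 4, 8, 16, 32, 64, 128, 256.
c_8 = Σ_k C(8,k)·g_1(k)·g_2(8−k) = 1·1·256 + 8·3·128 + 28·6·64 + 56·6·32 = 256 + 3072 + 10752 + 10752 = 24832.

24832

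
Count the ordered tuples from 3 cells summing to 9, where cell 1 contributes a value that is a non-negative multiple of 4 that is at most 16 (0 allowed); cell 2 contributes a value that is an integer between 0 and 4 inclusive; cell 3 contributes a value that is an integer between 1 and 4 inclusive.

The generating function for the choices is (1 + z^4 + z^8 + z^12 + z^16)·(1 + z + z^2 + z^3 + z^4)·(z + z^2 + z^3 + z^4); the count is [z^9].
(1 + z^4 + z^8 + z^12 + z^16) has coefficients 1,0,0,0,1,0,0,0,1,0 for degrees 0…9.
(1 + z + z^2 + z^3 + z^4) has coefficients 1,1,1,1,1,0,0,0,0,0 for degrees 0…9.
Finally multiplying by (z + z^2 + z^3 + z^4), the product of all factors after the first has coefficients 0,1,2,3,4,4,3,2,1,0 for degrees 0…9.
[z^9] = 1·0 + 1·4 + 1·1 = 5.

5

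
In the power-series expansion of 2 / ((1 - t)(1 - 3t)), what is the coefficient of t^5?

728

Partial fractions give a closed form: a_n = (-1)·1^n + (3)·3^n.
At n = 5: a_5 = 728.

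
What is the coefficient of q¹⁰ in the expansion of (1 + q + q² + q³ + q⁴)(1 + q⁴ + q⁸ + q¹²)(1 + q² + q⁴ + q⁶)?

(1 + q + q² + q³ + q⁴) has coefficients 1,1,1,1,1 for degrees 0…4.
(1 + q⁴ + q⁸ + q¹²) has coefficients 1,0,0,0,1,0,0,0,1,0,0 for degrees 0…10.
Finally multiplying by (1 + q² + q⁴ + q⁶), the product of all factors after the first has coefficients 1,0,1,0,2,0,2,0,2,0,2 for degrees 0…10.
[q¹⁰] = 1·2 + 1·0 + 1·2 + 1·0 + 1·2 = 6.

6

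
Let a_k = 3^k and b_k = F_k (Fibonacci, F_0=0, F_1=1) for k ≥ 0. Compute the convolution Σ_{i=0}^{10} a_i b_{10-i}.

Write out a_i and b_{10-i} for i = 0,…,10 and sum the products.
Σ = 1·55 + 3·34 + 9·21 + 27·13 + 81·8 + 243·5 + 729·3 + 2187·2 + 6561·1 + 19683·1 + 59049·0 = 35365.

35365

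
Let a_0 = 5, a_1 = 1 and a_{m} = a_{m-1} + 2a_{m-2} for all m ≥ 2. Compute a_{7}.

253

The ordinary generating function has denominator 1 - x - 2x^2.
Iterating the recurrence: a_0,…,a_{7} = 5, 1, 11, 13, 35, 61, 131, 253.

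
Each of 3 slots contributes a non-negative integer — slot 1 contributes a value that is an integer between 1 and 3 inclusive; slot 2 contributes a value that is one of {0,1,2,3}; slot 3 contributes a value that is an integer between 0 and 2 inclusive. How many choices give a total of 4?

8

The generating function for the choices is (q + q² + q³)·(1 + q + q² + q³)·(1 + q + q²); the count is [q⁴].
(q + q² + q³) has coefficients 0,1,1,1 for degrees 0…3.
(1 + q + q² + q³) has coefficients 1,1,1,1,0 for degrees 0…4.
Finally multiplying by (1 + q + q²), the product of all factors after the first has coefficients 1,2,3,3,2 for degrees 0…4.
[q⁴] = 1·3 + 1·3 + 1·2 = 8.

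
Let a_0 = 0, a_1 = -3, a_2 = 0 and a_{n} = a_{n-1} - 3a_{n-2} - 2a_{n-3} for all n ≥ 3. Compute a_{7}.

-69

The ordinary generating function has denominator 1 - t + 3t^2 + 2t^3.
Iterating the recurrence: a_0,…,a_{7} = 0, -3, 0, 9, 15, -12, -75, -69.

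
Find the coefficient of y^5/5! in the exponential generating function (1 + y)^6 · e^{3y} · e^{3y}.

The EGF product rule gives c_5 = Σ_{k_1+k_2+k_3=5} C(5; k_1,k_2,k_3) · ∏ g_i(k_i), where (1+y)^6 gives the falling factorial (6)_k; e^{3y} gives (3)^k; e^{3y} gives (3)^k.
g_1(k) for k = 0…5: 1, 6, 30, 120, 360, 720.
g_2(k) for k = 0…5: 1, 3, 9, 27, 81, 243.
g_3(k) for k = 0…5: 1, 3, 9, 27, 81, 243.
First combine the last two factors: h(k) = Σ_j C(k,j)·g_2(j)·g_3(k−j) for k = 0…5: 1, 6, 36, 216, 1296, 7776.
c_5 = Σ_k C(5,k)·g_1(k)·h(5−k) = 1·1·7776 + 5·6·1296 + 10·30·216 + 10·120·36 + 5·360·6 + 1·720·1 = 7776 + 38880 + 64800 + 43200 + 10800 + 720 = 166176.

166176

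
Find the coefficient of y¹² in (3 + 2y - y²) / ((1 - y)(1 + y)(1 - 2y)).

Partial fractions give a closed form: a_n = (-2)·1^n + (5)·2^n.
At n = 12: a_12 = 20478.

20478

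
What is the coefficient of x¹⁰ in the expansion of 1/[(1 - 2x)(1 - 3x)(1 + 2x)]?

105469

Partial fractions give a closed form: a_n = (-1)·2^n + (9/5)·3^n + (1/5)·(-2)^n.
At n = 10: a_10 = 105469.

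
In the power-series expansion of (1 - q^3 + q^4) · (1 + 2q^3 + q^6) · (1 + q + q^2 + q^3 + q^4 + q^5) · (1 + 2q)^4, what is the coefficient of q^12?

(1 - q^3 + q^4) has coefficients 1,0,0,-1,1 for degrees 0…4.
(1 + 2q^3 + q^6) has coefficients 1,0,0,2,0,0,1,0,0,0,0,0,0 for degrees 0…12.
Multiplying by (1 + q + q^2 + q^3 + q^4 + q^5) gives running coefficients 1,1,1,3,3,3,3,3,3,1,1,1,0 for degrees 0…12.
Finally multiplying by (1 + 2q)^4, the product of all factors after the first has coefficients 1,9,33,67,99,147,211,243,243,241,225,177,112 for degrees 0…12.
[q^12] = 1·112 − 1·241 + 1·243 = 114.

114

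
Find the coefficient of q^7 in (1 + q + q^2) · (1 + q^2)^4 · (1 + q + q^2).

20

(1 + q + q^2) has coefficients 1,1,1 for degrees 0…2.
(1 + q^2)^4 has coefficients 1,0,4,0,6,0,4,0 for degrees 0…7.
Finally multiplying by (1 + q + q^2), the product of all factors after the first has coefficients 1,1,5,4,10,6,10,4 for degrees 0…7.
[q^7] = 1·4 + 1·10 + 1·6 = 20.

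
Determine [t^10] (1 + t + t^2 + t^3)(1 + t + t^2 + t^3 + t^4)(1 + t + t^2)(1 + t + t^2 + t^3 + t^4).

19

(1 + t + t^2 + t^3) has coefficients 1,1,1,1 for degrees 0…3.
(1 + t + t^2 + t^3 + t^4) has coefficients 1,1,1,1,1,0,0,0,0,0,0 for degrees 0…10.
Multiplying by (1 + t + t^2) gives running coefficients 1,2,3,3,3,2,1,0,0,0,0 for degrees 0…10.
Finally multiplying by (1 + t + t^2 + t^3 + t^4), the product of all factors after the first has coefficients 1,3,6,9,12,13,12,9,6,3,1 for degrees 0…10.
[t^10] = 1·1 + 1·3 + 1·6 + 1·9 = 19.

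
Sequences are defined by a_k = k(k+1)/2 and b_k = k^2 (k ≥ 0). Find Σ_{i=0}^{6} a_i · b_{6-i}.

182

The convolution is the t^6 coefficient of A(t)B(t).
Σ = 0·36 + 1·25 + 3·16 + 6·9 + 10·4 + 15·1 + 21·0 = 182.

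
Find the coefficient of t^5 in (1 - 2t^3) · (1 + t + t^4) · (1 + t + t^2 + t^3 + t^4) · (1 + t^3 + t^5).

(1 - 2t^3) has coefficients 1,0,0,-2 for degrees 0…3.
(1 + t + t^4) has coefficients 1,1,0,0,1,0 for degrees 0…5.
Multiplying by (1 + t + t^2 + t^3 + t^4) gives running coefficients 1,2,2,2,3,2 for degrees 0…5.
Finally multiplying by (1 + t^3 + t^5), the product of all factors after the first has coefficients 1,2,2,3,5,5 for degrees 0…5.
[t^5] = 1·5 − 2·2 = 1.

1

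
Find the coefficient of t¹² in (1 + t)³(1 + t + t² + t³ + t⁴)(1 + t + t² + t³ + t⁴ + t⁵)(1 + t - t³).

-14

(1 + t)³ has coefficients 1,3,3,1 for degrees 0…3.
(1 + t + t² + t³ + t⁴) has coefficients 1,1,1,1,1,0,0,0,0,0,0,0,0 for degrees 0…12.
Multiplying by (1 + t + t² + t³ + t⁴ + t⁵) gives running coefficients 1,2,3,4,5,5,4,3,2,1,0,0,0 for degrees 0…12.
Finally multiplying by (1 + t - t³), the product of all factors after the first has coefficients 1,3,5,6,7,7,5,2,0,-1,-2,-2,-1 for degrees 0…12.
[t¹²] = 1·(-1) + 3·(-2) + 3·(-2) + 1·(-1) = -14.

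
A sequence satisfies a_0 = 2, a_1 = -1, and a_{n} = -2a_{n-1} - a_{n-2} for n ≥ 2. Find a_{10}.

The ordinary generating function has denominator 1 + 2x + x^2.
Iterating the recurrence: a_0,…,a_{10} = 2, -1, 0, 1, -2, 3, -4, 5, -6, 7, -8.

-8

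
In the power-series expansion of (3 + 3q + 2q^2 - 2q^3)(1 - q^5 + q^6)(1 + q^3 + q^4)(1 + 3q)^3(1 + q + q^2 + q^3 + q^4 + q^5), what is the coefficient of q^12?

(3 + 3q + 2q^2 - 2q^3) has coefficients 3,3,2,-2 for degrees 0…3.
(1 - q^5 + q^6) has coefficients 1,0,0,0,0,-1,1,0,0,0,0,0,0 for degrees 0…12.
Multiplying by (1 + q^3 + q^4) gives running coefficients 1,0,0,1,1,-1,1,0,-1,0,1,0,0 for degrees 0…12.
Multiplying by (1 + 3q)^3 gives running coefficients 1,9,27,28,10,35,46,9,-1,18,-26,-18,27 for degrees 0…12.
Finally multiplying by (1 + q + q^2 + q^3 + q^4 + q^5), the product of all factors after the first has coefficients 1,10,37,65,75,110,155,155,127,117,81,28,9 for degrees 0…12.
[q^12] = 3·9 + 3·28 + 2·81 − 2·117 = 39.

39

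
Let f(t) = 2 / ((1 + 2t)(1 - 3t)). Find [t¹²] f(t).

Partial fractions give a closed form: a_n = (4/5)·(-2)^n + (6/5)·3^n.
At n = 12: a_12 = 641006.

641006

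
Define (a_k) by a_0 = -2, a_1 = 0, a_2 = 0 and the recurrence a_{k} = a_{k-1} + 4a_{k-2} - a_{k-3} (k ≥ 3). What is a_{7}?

54

The ordinary generating function has denominator 1 - y - 4y^2 + y^3.
Iterating the recurrence: a_0,…,a_{7} = -2, 0, 0, 2, 2, 10, 16, 54.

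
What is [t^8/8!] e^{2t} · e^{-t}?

1

The EGF product rule gives c_8 = Σ_{k_1+k_2=8} C(8; k_1,k_2) · ∏ g_i(k_i), where e^{2t} gives (2)^k; e^{-t} gives (-1)^k.
g_1(k) for k = 0…8: 1, 2, 4, 8, 16, 32, 64, 128, 256.
g_2(k) for k = 0…8: 1, -1, 1, -1, 1, -1, 1, -1, 1.
c_8 = Σ_k C(8,k)·g_1(k)·g_2(8−k) = 1·1·1 + 8·2·(-1) + 28·4·1 + 56·8·(-1) + 70·16·1 + 56·32·(-1) + 28·64·1 + 8·128·(-1) + 1·256·1 = 1 − 16 + 112 − 448 + 1120 − 1792 + 1792 − 1024 + 256 = 1.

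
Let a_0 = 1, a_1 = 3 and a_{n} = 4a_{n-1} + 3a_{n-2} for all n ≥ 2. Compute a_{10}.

The ordinary generating function has denominator 1 - 4t - 3t^2.
Iterating the recurrence: a_0,…,a_{10} = 1, 3, 15, 69, 321, 1491, 6927, 32181, 149505, 694563, 3226767.

3226767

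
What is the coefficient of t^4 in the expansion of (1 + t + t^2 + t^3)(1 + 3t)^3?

(1 + t + t^2 + t^3) has coefficients 1,1,1,1 for degrees 0…3.
(1 + 3t)^3 has coefficients 1,9,27,27,0 for degrees 0…4.
[t^4] = 1·0 + 1·27 + 1·27 + 1·9 = 63.

63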